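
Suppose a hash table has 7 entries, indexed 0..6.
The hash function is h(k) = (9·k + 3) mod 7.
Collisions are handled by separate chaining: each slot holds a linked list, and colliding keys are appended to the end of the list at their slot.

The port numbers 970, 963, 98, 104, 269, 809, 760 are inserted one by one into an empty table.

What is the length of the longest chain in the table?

4

Insert 970: h=4, bucket 4 empty -> new chain.
Insert 963: h=4, bucket 4 nonempty -> append to chain.
Insert 98: h=3, bucket 3 empty -> new chain.
Insert 104: h=1, bucket 1 empty -> new chain.
Insert 269: h=2, bucket 2 empty -> new chain.
Insert 809: h=4, bucket 4 nonempty -> append to chain.
Insert 760: h=4, bucket 4 nonempty -> append to chain.
Final buckets:
0: -
1: 104
2: 269
3: 98
4: 970 -> 963 -> 809 -> 760
5: -
6: -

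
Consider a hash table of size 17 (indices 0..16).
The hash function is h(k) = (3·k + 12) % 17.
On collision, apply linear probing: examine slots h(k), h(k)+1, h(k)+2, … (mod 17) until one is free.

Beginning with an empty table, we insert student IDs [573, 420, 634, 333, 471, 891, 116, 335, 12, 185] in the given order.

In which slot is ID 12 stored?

573: h=14 => slot 14
420: h=14, probe 14,15 => slot 15
634: h=10 => slot 10
333: h=8 => slot 8
471: h=14, probe 14,15,16 => slot 16
891: h=16, probe 16,0 => slot 0
116: h=3 => slot 3
335: h=14, probe 14,15,16,0,1 => slot 1
12: h=14, probe 14,15,16,0,1,2 => slot 2
185: h=6 => slot 6
Table: [891, 335, 12, 116, ., ., 185, ., 333, ., 634, ., ., ., 573, 420, 471]

2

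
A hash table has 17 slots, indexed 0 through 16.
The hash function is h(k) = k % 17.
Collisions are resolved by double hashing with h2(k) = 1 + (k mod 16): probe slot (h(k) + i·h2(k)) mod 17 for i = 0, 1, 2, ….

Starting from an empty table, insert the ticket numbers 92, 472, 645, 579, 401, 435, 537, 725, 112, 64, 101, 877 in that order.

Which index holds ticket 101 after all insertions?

5

Insert 92: h=7, slot 7 empty → index 7.
Insert 472: h=13, slot 13 empty → index 13.
Insert 645: h=16, slot 16 empty → index 16.
Insert 579: h=1, slot 1 empty → index 1.
Insert 401: h=10, slot 10 empty → index 10.
Insert 435: h=10, h2=4, slot 10 occupied → index 14.
Insert 537: h=10, h2=10, slot 10 occupied → index 3.
Insert 725: h=11, slot 11 empty → index 11.
Insert 112: h=10, h2=1, slots 10,11 occupied → index 12.
Insert 64: h=13, h2=1, slots 13,14 occupied → index 15.
Insert 101: h=16, h2=6, slot 16 occupied → index 5.
Insert 877: h=10, h2=14, slots 10,7 occupied → index 4.
Table: [-, 579, -, 537, 877, 101, -, 92, -, -, 401, 725, 112, 472, 435, 64, 645]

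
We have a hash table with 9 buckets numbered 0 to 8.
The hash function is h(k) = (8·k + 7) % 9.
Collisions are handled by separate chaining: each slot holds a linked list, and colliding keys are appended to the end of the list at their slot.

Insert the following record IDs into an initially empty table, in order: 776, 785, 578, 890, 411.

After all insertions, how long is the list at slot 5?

3

776 -> bucket 5
785 -> bucket 5 (collision)
578 -> bucket 5 (collision)
890 -> bucket 8
411 -> bucket 1
Final buckets:
0: ∅
1: 411
2: ∅
3: ∅
4: ∅
5: 776 -> 785 -> 578
6: ∅
7: ∅
8: 890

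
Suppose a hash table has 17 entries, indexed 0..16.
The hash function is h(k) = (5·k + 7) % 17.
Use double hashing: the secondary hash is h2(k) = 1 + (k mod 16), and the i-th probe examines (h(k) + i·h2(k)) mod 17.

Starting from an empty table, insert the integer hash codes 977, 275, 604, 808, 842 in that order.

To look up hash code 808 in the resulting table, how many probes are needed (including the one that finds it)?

977: h=13 → slot 13
275: h=5 → slot 5
604: h=1 → slot 1
808: h=1, h2=9, probe 1,10 → slot 10
842: h=1, h2=11, probe 1,12 → slot 12
Table: [_, 604, _, _, _, 275, _, _, _, _, 808, _, 842, 977, _, _, _]
Lookup 808: h=1, h2=9, probe 1,10 → found at 10.

2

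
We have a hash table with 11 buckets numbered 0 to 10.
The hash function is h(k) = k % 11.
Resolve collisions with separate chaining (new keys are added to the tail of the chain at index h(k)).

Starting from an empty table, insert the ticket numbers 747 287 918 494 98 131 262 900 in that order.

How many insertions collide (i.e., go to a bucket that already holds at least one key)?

4

747 → bucket 10
287 → bucket 1
918 → bucket 5
494 → bucket 10 (collision)
98 → bucket 10 (collision)
131 → bucket 10 (collision)
262 → bucket 9
900 → bucket 9 (collision)
Final buckets:
0: _
1: 287
2: _
3: _
4: _
5: 918
6: _
7: _
8: _
9: 262 -> 900
10: 747 -> 494 -> 98 -> 131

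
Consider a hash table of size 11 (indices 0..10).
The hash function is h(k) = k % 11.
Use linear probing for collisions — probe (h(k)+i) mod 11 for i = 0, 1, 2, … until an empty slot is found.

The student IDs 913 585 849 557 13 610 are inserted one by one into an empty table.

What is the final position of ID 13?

913 hashes to 0; slot 0 is free -> place at 0.
585 hashes to 2; slot 2 is free -> place at 2.
849 hashes to 2; 2 taken -> place at 3.
557 hashes to 7; slot 7 is free -> place at 7.
13 hashes to 2; 2,3 taken -> place at 4.
610 hashes to 5; slot 5 is free -> place at 5.
Table: [913, -, 585, 849, 13, 610, -, 557, -, -, -]

4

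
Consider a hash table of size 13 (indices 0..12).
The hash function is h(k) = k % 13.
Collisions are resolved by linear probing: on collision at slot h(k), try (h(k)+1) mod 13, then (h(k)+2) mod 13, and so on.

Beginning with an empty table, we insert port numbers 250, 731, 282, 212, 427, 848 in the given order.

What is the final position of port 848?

250 hashes to 3; slot 3 is free → place at 3.
731 hashes to 3; 3 taken → place at 4.
282 hashes to 9; slot 9 is free → place at 9.
212 hashes to 4; 4 taken → place at 5.
427 hashes to 11; slot 11 is free → place at 11.
848 hashes to 3; 3,4,5 taken → place at 6.
Table: [., ., ., 250, 731, 212, 848, ., ., 282, ., 427, .]

6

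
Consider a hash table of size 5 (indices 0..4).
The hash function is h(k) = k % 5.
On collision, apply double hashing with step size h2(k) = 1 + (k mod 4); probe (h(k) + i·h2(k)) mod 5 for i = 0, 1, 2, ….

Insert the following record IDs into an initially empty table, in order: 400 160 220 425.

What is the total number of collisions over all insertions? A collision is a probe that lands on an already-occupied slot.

5

400 hashes to 0; slot 0 is free → place at 0.
160 hashes to 0, h2=1; 0 taken → place at 1.
220 hashes to 0, h2=1; 0,1 taken → place at 2.
425 hashes to 0, h2=2; 0,2 taken → place at 4.
Table: [400, 160, 220, ∅, 425]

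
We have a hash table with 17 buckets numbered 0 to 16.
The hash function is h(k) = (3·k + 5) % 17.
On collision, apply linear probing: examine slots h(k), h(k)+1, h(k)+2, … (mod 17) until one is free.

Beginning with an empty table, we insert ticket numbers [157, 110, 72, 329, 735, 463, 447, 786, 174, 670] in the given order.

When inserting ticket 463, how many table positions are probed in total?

4

157 hashes to 0; slot 0 is free -> place at 0.
110 hashes to 12; slot 12 is free -> place at 12.
72 hashes to 0; 0 taken -> place at 1.
329 hashes to 6; slot 6 is free -> place at 6.
735 hashes to 0; 0,1 taken -> place at 2.
463 hashes to 0; 0,1,2 taken -> place at 3.
447 hashes to 3; 3 taken -> place at 4.
786 hashes to 0; 0,1,2,3,4 taken -> place at 5.
174 hashes to 0; 0,1,2,3,4,5,6 taken -> place at 7.
670 hashes to 9; slot 9 is free -> place at 9.
Table: [157, 72, 735, 463, 447, 786, 329, 174, —, 670, —, —, 110, —, —, —, —]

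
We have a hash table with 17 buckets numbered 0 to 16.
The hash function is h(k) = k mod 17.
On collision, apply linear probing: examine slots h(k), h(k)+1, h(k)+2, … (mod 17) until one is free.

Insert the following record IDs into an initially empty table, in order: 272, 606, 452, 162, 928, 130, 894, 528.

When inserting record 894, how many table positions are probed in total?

5

272 hashes to 0; slot 0 is free => place at 0.
606 hashes to 11; slot 11 is free => place at 11.
452 hashes to 10; slot 10 is free => place at 10.
162 hashes to 9; slot 9 is free => place at 9.
928 hashes to 10; 10,11 taken => place at 12.
130 hashes to 11; 11,12 taken => place at 13.
894 hashes to 10; 10,11,12,13 taken => place at 14.
528 hashes to 1; slot 1 is free => place at 1.
Table: [272, 528, -, -, -, -, -, -, -, 162, 452, 606, 928, 130, 894, -, -]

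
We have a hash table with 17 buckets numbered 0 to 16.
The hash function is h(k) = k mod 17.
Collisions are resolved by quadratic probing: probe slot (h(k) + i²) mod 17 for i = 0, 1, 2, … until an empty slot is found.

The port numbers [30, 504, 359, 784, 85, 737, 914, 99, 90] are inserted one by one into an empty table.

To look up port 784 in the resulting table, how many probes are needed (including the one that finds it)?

30: h=13 -> slot 13
504: h=11 -> slot 11
359: h=2 -> slot 2
784: h=2, probe 2,3 -> slot 3
85: h=0 -> slot 0
737: h=6 -> slot 6
914: h=13, probe 13,14 -> slot 14
99: h=14, probe 14,15 -> slot 15
90: h=5 -> slot 5
Table: [85, ., 359, 784, ., 90, 737, ., ., ., ., 504, ., 30, 914, 99, .]
Lookup 784: h=2, probe 2,3 → found at 3.

2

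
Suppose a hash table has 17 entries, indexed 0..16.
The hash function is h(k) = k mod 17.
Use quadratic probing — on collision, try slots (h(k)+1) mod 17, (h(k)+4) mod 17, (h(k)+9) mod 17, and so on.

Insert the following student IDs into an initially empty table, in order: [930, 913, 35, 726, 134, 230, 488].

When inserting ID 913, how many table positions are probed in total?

2

930: h=12 => slot 12
913: h=12, probe 12,13 => slot 13
35: h=1 => slot 1
726: h=12, probe 12,13,16 => slot 16
134: h=15 => slot 15
230: h=9 => slot 9
488: h=12, probe 12,13,16,4 => slot 4
Table: [—, 35, —, —, 488, —, —, —, —, 230, —, —, 930, 913, —, 134, 726]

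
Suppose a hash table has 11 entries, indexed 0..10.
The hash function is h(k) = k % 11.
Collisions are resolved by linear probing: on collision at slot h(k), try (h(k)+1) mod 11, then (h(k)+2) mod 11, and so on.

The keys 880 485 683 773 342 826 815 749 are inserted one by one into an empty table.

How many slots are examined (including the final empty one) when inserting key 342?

4

Insert 880: h=0, slot 0 empty -> index 0.
Insert 485: h=1, slot 1 empty -> index 1.
Insert 683: h=1, slot 1 occupied -> index 2.
Insert 773: h=3, slot 3 empty -> index 3.
Insert 342: h=1, slots 1,2,3 occupied -> index 4.
Insert 826: h=1, slots 1,2,3,4 occupied -> index 5.
Insert 815: h=1, slots 1,2,3,4,5 occupied -> index 6.
Insert 749: h=1, slots 1,2,3,4,5,6 occupied -> index 7.
Table: [880, 485, 683, 773, 342, 826, 815, 749, —, —, —]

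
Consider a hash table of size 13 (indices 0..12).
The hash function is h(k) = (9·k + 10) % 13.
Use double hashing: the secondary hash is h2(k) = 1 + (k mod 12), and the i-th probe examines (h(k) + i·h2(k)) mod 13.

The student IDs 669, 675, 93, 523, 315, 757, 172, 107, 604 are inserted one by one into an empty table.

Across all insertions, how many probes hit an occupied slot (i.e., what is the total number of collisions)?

669: h=12 -> slot 12
675: h=1 -> slot 1
93: h=2 -> slot 2
523: h=11 -> slot 11
315: h=11, h2=4, probe 11,2,6 -> slot 6
757: h=11, h2=2, probe 11,0 -> slot 0
172: h=11, h2=5, probe 11,3 -> slot 3
107: h=11, h2=12, probe 11,10 -> slot 10
604: h=12, h2=5, probe 12,4 -> slot 4
Table: [757, 675, 93, 172, 604, ∅, 315, ∅, ∅, ∅, 107, 523, 669]

6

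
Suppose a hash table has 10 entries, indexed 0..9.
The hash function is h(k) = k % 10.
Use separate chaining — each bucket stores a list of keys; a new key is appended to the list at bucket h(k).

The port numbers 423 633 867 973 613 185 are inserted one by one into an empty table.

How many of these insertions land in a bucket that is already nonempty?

Insert 423: h=3, bucket 3 empty → new chain.
Insert 633: h=3, bucket 3 nonempty → append to chain.
Insert 867: h=7, bucket 7 empty → new chain.
Insert 973: h=3, bucket 3 nonempty → append to chain.
Insert 613: h=3, bucket 3 nonempty → append to chain.
Insert 185: h=5, bucket 5 empty → new chain.
Final buckets:
0: —
1: —
2: —
3: 423 -> 633 -> 973 -> 613
4: —
5: 185
6: —
7: 867
8: —
9: —

3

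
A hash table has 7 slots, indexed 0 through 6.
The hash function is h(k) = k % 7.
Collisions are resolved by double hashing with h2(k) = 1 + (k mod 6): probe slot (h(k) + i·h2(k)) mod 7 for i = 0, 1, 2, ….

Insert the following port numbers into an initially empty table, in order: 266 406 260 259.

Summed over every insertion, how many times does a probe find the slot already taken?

2

266: h=0 → slot 0
406: h=0, h2=5, probe 0,5 → slot 5
260: h=1 → slot 1
259: h=0, h2=2, probe 0,2 → slot 2
Table: [266, 260, 259, —, —, 406, —]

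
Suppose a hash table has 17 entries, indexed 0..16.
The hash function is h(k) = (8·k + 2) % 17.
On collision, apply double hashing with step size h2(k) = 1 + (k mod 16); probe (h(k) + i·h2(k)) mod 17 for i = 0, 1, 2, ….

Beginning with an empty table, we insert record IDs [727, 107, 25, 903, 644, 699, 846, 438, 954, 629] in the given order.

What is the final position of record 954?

727 hashes to 4; slot 4 is free => place at 4.
107 hashes to 8; slot 8 is free => place at 8.
25 hashes to 15; slot 15 is free => place at 15.
903 hashes to 1; slot 1 is free => place at 1.
644 hashes to 3; slot 3 is free => place at 3.
699 hashes to 1, h2=12; 1 taken => place at 13.
846 hashes to 4, h2=15; 4 taken => place at 2.
438 hashes to 4, h2=7; 4 taken => place at 11.
954 hashes to 1, h2=11; 1 taken => place at 12.
629 hashes to 2, h2=6; 2,8 taken => place at 14.
Table: [_, 903, 846, 644, 727, _, _, _, 107, _, _, 438, 954, 699, 629, 25, _]

12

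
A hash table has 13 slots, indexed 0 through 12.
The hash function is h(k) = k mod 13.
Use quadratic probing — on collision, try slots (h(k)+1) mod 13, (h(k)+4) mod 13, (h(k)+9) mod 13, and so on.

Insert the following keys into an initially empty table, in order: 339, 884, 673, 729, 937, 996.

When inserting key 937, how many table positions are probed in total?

339 hashes to 1; slot 1 is free → place at 1.
884 hashes to 0; slot 0 is free → place at 0.
673 hashes to 10; slot 10 is free → place at 10.
729 hashes to 1; 1 taken → place at 2.
937 hashes to 1; 1,2 taken → place at 5.
996 hashes to 8; slot 8 is free → place at 8.
Table: [884, 339, 729, _, _, 937, _, _, 996, _, 673, _, _]

3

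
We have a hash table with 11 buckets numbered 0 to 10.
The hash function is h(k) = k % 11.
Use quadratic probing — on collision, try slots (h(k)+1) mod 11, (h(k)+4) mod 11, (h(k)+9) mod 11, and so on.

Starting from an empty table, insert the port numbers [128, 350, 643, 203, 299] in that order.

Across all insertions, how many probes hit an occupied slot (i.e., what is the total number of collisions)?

1

128 hashes to 7; slot 7 is free → place at 7.
350 hashes to 9; slot 9 is free → place at 9.
643 hashes to 5; slot 5 is free → place at 5.
203 hashes to 5; 5 taken → place at 6.
299 hashes to 2; slot 2 is free → place at 2.
Table: [., ., 299, ., ., 643, 203, 128, ., 350, .]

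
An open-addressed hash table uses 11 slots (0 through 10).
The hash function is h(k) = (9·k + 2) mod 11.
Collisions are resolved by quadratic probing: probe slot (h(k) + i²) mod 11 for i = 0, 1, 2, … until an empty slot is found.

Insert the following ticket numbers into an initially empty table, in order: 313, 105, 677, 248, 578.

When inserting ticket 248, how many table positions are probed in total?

3

313 hashes to 3; slot 3 is free -> place at 3.
105 hashes to 1; slot 1 is free -> place at 1.
677 hashes to 1; 1 taken -> place at 2.
248 hashes to 1; 1,2 taken -> place at 5.
578 hashes to 1; 1,2,5 taken -> place at 10.
Table: [—, 105, 677, 313, —, 248, —, —, —, —, 578]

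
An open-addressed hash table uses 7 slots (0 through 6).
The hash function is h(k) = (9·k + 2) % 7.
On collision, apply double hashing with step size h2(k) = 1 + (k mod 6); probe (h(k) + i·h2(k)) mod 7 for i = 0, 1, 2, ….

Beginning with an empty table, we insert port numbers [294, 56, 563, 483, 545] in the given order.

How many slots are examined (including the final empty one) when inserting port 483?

2

294: h=2 → slot 2
56: h=2, h2=3, probe 2,5 → slot 5
563: h=1 → slot 1
483: h=2, h2=4, probe 2,6 → slot 6
545: h=0 → slot 0
Table: [545, 563, 294, ., ., 56, 483]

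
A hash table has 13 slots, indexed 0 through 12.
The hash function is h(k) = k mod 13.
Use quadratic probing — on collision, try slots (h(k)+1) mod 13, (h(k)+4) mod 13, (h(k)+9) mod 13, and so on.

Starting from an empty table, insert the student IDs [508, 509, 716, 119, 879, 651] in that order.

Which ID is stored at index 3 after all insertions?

119

508 hashes to 1; slot 1 is free => place at 1.
509 hashes to 2; slot 2 is free => place at 2.
716 hashes to 1; 1,2 taken => place at 5.
119 hashes to 2; 2 taken => place at 3.
879 hashes to 8; slot 8 is free => place at 8.
651 hashes to 1; 1,2,5 taken => place at 10.
Table: [∅, 508, 509, 119, ∅, 716, ∅, ∅, 879, ∅, 651, ∅, ∅]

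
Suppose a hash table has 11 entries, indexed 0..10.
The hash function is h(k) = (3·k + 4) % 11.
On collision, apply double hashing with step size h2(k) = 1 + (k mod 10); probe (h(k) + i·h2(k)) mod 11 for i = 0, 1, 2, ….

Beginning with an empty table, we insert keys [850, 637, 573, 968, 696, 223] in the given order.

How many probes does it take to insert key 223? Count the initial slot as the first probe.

Insert 850: h=2, slot 2 empty -> index 2.
Insert 637: h=1, slot 1 empty -> index 1.
Insert 573: h=7, slot 7 empty -> index 7.
Insert 968: h=4, slot 4 empty -> index 4.
Insert 696: h=2, h2=7, slot 2 occupied -> index 9.
Insert 223: h=2, h2=4, slot 2 occupied -> index 6.
Table: [—, 637, 850, —, 968, —, 223, 573, —, 696, —]

2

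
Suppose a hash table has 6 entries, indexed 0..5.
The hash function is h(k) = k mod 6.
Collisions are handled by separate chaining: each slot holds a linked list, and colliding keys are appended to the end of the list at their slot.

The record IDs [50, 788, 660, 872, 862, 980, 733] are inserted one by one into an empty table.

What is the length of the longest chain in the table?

4

50 -> bucket 2
788 -> bucket 2 (collision)
660 -> bucket 0
872 -> bucket 2 (collision)
862 -> bucket 4
980 -> bucket 2 (collision)
733 -> bucket 1
Final buckets:
0: 660
1: 733
2: 50 -> 788 -> 872 -> 980
3: -
4: 862
5: -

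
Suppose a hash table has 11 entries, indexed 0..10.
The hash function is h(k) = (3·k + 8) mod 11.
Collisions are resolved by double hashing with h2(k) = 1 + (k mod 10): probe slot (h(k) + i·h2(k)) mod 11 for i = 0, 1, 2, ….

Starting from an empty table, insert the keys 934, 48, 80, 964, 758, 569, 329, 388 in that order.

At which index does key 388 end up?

Insert 934: h=5, slot 5 empty => index 5.
Insert 48: h=9, slot 9 empty => index 9.
Insert 80: h=6, slot 6 empty => index 6.
Insert 964: h=7, slot 7 empty => index 7.
Insert 758: h=5, h2=9, slot 5 occupied => index 3.
Insert 569: h=10, slot 10 empty => index 10.
Insert 329: h=5, h2=10, slot 5 occupied => index 4.
Insert 388: h=6, h2=9, slots 6,4 occupied => index 2.
Table: [—, —, 388, 758, 329, 934, 80, 964, —, 48, 569]

2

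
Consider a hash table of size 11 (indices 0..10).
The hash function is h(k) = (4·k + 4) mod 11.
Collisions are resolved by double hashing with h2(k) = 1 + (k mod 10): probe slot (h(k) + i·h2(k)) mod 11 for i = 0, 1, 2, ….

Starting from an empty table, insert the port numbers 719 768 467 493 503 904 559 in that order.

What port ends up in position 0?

Insert 719: h=9, slot 9 empty → index 9.
Insert 768: h=7, slot 7 empty → index 7.
Insert 467: h=2, slot 2 empty → index 2.
Insert 493: h=7, h2=4, slot 7 occupied → index 0.
Insert 503: h=3, slot 3 empty → index 3.
Insert 904: h=1, slot 1 empty → index 1.
Insert 559: h=7, h2=10, slot 7 occupied → index 6.
Table: [493, 904, 467, 503, ., ., 559, 768, ., 719, .]

493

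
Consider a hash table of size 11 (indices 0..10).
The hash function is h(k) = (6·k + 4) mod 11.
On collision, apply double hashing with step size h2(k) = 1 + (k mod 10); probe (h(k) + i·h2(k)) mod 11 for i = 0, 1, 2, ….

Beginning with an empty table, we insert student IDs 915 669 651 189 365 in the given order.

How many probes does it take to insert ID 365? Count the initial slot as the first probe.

2

915 hashes to 5; slot 5 is free → place at 5.
669 hashes to 3; slot 3 is free → place at 3.
651 hashes to 5, h2=2; 5 taken → place at 7.
189 hashes to 5, h2=10; 5 taken → place at 4.
365 hashes to 5, h2=6; 5 taken → place at 0.
Table: [365, -, -, 669, 189, 915, -, 651, -, -, -]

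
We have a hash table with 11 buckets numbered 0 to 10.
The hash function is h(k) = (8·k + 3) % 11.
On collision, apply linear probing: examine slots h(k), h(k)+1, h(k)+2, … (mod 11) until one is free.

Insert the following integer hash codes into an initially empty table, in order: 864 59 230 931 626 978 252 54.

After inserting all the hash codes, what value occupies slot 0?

54

864: h=7 → slot 7
59: h=2 → slot 2
230: h=6 → slot 6
931: h=4 → slot 4
626: h=6, probe 6,7,8 → slot 8
978: h=6, probe 6,7,8,9 → slot 9
252: h=6, probe 6,7,8,9,10 → slot 10
54: h=6, probe 6,7,8,9,10,0 → slot 0
Table: [54, -, 59, -, 931, -, 230, 864, 626, 978, 252]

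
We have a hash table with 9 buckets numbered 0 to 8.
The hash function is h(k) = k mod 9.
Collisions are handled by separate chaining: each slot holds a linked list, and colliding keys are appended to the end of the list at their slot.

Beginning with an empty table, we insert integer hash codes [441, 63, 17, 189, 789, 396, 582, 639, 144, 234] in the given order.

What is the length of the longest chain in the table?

Insert 441: h=0, bucket 0 empty → new chain.
Insert 63: h=0, bucket 0 nonempty → append to chain.
Insert 17: h=8, bucket 8 empty → new chain.
Insert 189: h=0, bucket 0 nonempty → append to chain.
Insert 789: h=6, bucket 6 empty → new chain.
Insert 396: h=0, bucket 0 nonempty → append to chain.
Insert 582: h=6, bucket 6 nonempty → append to chain.
Insert 639: h=0, bucket 0 nonempty → append to chain.
Insert 144: h=0, bucket 0 nonempty → append to chain.
Insert 234: h=0, bucket 0 nonempty → append to chain.
Final buckets:
0: 441 -> 63 -> 189 -> 396 -> 639 -> 144 -> 234
1: ∅
2: ∅
3: ∅
4: ∅
5: ∅
6: 789 -> 582
7: ∅
8: 17

7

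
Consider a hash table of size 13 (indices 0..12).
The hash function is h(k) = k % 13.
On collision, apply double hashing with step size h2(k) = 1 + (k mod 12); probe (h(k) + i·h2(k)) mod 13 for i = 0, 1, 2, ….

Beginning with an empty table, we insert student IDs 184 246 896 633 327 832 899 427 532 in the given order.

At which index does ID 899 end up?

Insert 184: h=2, slot 2 empty => index 2.
Insert 246: h=12, slot 12 empty => index 12.
Insert 896: h=12, h2=9, slot 12 occupied => index 8.
Insert 633: h=9, slot 9 empty => index 9.
Insert 327: h=2, h2=4, slot 2 occupied => index 6.
Insert 832: h=0, slot 0 empty => index 0.
Insert 899: h=2, h2=12, slot 2 occupied => index 1.
Insert 427: h=11, slot 11 empty => index 11.
Insert 532: h=12, h2=5, slot 12 occupied => index 4.
Table: [832, 899, 184, —, 532, —, 327, —, 896, 633, —, 427, 246]

1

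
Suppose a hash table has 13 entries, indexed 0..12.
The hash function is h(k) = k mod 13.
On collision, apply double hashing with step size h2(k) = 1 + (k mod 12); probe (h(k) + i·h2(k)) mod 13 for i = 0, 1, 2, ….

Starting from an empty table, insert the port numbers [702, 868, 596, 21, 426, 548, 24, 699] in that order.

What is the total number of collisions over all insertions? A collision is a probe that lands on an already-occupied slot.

702 hashes to 0; slot 0 is free -> place at 0.
868 hashes to 10; slot 10 is free -> place at 10.
596 hashes to 11; slot 11 is free -> place at 11.
21 hashes to 8; slot 8 is free -> place at 8.
426 hashes to 10, h2=7; 10 taken -> place at 4.
548 hashes to 2; slot 2 is free -> place at 2.
24 hashes to 11, h2=1; 11 taken -> place at 12.
699 hashes to 10, h2=4; 10 taken -> place at 1.
Table: [702, 699, 548, _, 426, _, _, _, 21, _, 868, 596, 24]

3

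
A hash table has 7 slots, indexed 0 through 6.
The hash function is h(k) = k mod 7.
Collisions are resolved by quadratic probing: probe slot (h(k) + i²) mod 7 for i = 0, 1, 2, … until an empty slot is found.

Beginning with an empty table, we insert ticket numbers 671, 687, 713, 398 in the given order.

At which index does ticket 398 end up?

3

Insert 671: h=6, slot 6 empty -> index 6.
Insert 687: h=1, slot 1 empty -> index 1.
Insert 713: h=6, slot 6 occupied -> index 0.
Insert 398: h=6, slots 6,0 occupied -> index 3.
Table: [713, 687, -, 398, -, -, 671]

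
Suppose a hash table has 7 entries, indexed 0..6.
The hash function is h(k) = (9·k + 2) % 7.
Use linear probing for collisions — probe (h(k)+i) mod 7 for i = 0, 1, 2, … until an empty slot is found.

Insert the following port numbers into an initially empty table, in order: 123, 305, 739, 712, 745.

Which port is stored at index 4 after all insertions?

123 hashes to 3; slot 3 is free → place at 3.
305 hashes to 3; 3 taken → place at 4.
739 hashes to 3; 3,4 taken → place at 5.
712 hashes to 5; 5 taken → place at 6.
745 hashes to 1; slot 1 is free → place at 1.
Table: [-, 745, -, 123, 305, 739, 712]

305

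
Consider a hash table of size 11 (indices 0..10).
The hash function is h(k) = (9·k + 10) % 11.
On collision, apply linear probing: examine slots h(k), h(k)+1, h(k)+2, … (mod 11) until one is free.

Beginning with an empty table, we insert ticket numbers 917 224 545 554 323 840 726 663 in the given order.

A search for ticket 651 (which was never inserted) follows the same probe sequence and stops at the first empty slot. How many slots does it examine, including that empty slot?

3

Insert 917: h=2, slot 2 empty -> index 2.
Insert 224: h=2, slot 2 occupied -> index 3.
Insert 545: h=9, slot 9 empty -> index 9.
Insert 554: h=2, slots 2,3 occupied -> index 4.
Insert 323: h=2, slots 2,3,4 occupied -> index 5.
Insert 840: h=2, slots 2,3,4,5 occupied -> index 6.
Insert 726: h=10, slot 10 empty -> index 10.
Insert 663: h=4, slots 4,5,6 occupied -> index 7.
Table: [-, -, 917, 224, 554, 323, 840, 663, -, 545, 726]
Lookup 651: h=6, probe 6,7,8 → slot 8 empty, not found.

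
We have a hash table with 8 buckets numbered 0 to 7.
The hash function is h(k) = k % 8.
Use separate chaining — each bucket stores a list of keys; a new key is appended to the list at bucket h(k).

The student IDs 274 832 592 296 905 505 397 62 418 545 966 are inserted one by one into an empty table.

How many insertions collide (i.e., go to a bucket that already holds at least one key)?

6

274 -> bucket 2
832 -> bucket 0
592 -> bucket 0 (collision)
296 -> bucket 0 (collision)
905 -> bucket 1
505 -> bucket 1 (collision)
397 -> bucket 5
62 -> bucket 6
418 -> bucket 2 (collision)
545 -> bucket 1 (collision)
966 -> bucket 6 (collision)
Final buckets:
0: 832 -> 592 -> 296
1: 905 -> 505 -> 545
2: 274 -> 418
3: -
4: -
5: 397
6: 62 -> 966
7: -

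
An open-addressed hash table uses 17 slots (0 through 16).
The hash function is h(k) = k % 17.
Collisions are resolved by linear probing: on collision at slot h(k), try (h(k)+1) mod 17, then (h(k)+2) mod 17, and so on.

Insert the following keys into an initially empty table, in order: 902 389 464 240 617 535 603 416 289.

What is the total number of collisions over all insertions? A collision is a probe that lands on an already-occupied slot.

902 hashes to 1; slot 1 is free => place at 1.
389 hashes to 15; slot 15 is free => place at 15.
464 hashes to 5; slot 5 is free => place at 5.
240 hashes to 2; slot 2 is free => place at 2.
617 hashes to 5; 5 taken => place at 6.
535 hashes to 8; slot 8 is free => place at 8.
603 hashes to 8; 8 taken => place at 9.
416 hashes to 8; 8,9 taken => place at 10.
289 hashes to 0; slot 0 is free => place at 0.
Table: [289, 902, 240, —, —, 464, 617, —, 535, 603, 416, —, —, —, —, 389, —]

4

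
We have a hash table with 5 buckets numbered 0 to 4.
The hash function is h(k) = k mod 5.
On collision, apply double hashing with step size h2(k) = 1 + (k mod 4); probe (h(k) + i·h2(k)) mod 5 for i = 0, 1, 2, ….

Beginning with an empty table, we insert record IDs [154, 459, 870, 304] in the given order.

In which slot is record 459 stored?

154 hashes to 4; slot 4 is free → place at 4.
459 hashes to 4, h2=4; 4 taken → place at 3.
870 hashes to 0; slot 0 is free → place at 0.
304 hashes to 4, h2=1; 4,0 taken → place at 1.
Table: [870, 304, ., 459, 154]

3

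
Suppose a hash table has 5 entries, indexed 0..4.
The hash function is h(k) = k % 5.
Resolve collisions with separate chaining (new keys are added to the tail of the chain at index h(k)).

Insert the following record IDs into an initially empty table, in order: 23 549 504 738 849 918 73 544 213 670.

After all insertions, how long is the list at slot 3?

Insert 23: h=3, bucket 3 empty -> new chain.
Insert 549: h=4, bucket 4 empty -> new chain.
Insert 504: h=4, bucket 4 nonempty -> append to chain.
Insert 738: h=3, bucket 3 nonempty -> append to chain.
Insert 849: h=4, bucket 4 nonempty -> append to chain.
Insert 918: h=3, bucket 3 nonempty -> append to chain.
Insert 73: h=3, bucket 3 nonempty -> append to chain.
Insert 544: h=4, bucket 4 nonempty -> append to chain.
Insert 213: h=3, bucket 3 nonempty -> append to chain.
Insert 670: h=0, bucket 0 empty -> new chain.
Final buckets:
0: 670
1: —
2: —
3: 23 -> 738 -> 918 -> 73 -> 213
4: 549 -> 504 -> 849 -> 544

5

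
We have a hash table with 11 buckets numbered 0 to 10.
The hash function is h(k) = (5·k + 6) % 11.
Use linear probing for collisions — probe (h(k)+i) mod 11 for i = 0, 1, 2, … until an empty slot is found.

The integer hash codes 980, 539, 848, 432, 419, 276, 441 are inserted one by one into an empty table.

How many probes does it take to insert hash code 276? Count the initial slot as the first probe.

980 hashes to 0; slot 0 is free => place at 0.
539 hashes to 6; slot 6 is free => place at 6.
848 hashes to 0; 0 taken => place at 1.
432 hashes to 10; slot 10 is free => place at 10.
419 hashes to 0; 0,1 taken => place at 2.
276 hashes to 0; 0,1,2 taken => place at 3.
441 hashes to 0; 0,1,2,3 taken => place at 4.
Table: [980, 848, 419, 276, 441, —, 539, —, —, —, 432]

4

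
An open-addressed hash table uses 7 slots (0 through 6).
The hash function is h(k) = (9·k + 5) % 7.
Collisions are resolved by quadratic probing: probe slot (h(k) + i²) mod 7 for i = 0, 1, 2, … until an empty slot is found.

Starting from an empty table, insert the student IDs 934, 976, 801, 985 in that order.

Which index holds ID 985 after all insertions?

2

934: h=4 -> slot 4
976: h=4, probe 4,5 -> slot 5
801: h=4, probe 4,5,1 -> slot 1
985: h=1, probe 1,2 -> slot 2
Table: [—, 801, 985, —, 934, 976, —]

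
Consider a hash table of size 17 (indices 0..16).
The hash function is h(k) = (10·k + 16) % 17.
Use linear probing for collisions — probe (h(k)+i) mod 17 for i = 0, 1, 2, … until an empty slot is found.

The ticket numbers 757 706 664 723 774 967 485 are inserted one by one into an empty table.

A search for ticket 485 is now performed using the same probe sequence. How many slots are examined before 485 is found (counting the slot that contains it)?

Insert 757: h=4, slot 4 empty => index 4.
Insert 706: h=4, slot 4 occupied => index 5.
Insert 664: h=9, slot 9 empty => index 9.
Insert 723: h=4, slots 4,5 occupied => index 6.
Insert 774: h=4, slots 4,5,6 occupied => index 7.
Insert 967: h=13, slot 13 empty => index 13.
Insert 485: h=4, slots 4,5,6,7 occupied => index 8.
Table: [-, -, -, -, 757, 706, 723, 774, 485, 664, -, -, -, 967, -, -, -]
Lookup 485: h=4, probe 4,5,6,7,8 → found at 8.

5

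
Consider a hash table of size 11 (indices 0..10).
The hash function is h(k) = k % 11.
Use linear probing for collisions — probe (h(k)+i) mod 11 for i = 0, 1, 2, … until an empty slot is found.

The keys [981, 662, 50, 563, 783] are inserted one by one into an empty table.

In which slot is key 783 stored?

981: h=2 => slot 2
662: h=2, probe 2,3 => slot 3
50: h=6 => slot 6
563: h=2, probe 2,3,4 => slot 4
783: h=2, probe 2,3,4,5 => slot 5
Table: [—, —, 981, 662, 563, 783, 50, —, —, —, —]

5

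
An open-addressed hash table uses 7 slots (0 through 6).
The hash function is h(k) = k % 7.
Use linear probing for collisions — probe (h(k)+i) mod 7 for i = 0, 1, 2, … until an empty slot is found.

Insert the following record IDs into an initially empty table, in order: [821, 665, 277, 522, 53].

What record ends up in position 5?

821 hashes to 2; slot 2 is free => place at 2.
665 hashes to 0; slot 0 is free => place at 0.
277 hashes to 4; slot 4 is free => place at 4.
522 hashes to 4; 4 taken => place at 5.
53 hashes to 4; 4,5 taken => place at 6.
Table: [665, -, 821, -, 277, 522, 53]

522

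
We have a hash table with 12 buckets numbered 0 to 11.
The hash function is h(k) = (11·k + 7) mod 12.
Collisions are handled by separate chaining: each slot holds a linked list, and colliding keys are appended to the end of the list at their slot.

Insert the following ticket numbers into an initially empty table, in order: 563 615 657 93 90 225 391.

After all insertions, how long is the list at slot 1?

1

Insert 563: h=8, bucket 8 empty -> new chain.
Insert 615: h=4, bucket 4 empty -> new chain.
Insert 657: h=10, bucket 10 empty -> new chain.
Insert 93: h=10, bucket 10 nonempty -> append to chain.
Insert 90: h=1, bucket 1 empty -> new chain.
Insert 225: h=10, bucket 10 nonempty -> append to chain.
Insert 391: h=0, bucket 0 empty -> new chain.
Final buckets:
0: 391
1: 90
2: .
3: .
4: 615
5: .
6: .
7: .
8: 563
9: .
10: 657 -> 93 -> 225
11: .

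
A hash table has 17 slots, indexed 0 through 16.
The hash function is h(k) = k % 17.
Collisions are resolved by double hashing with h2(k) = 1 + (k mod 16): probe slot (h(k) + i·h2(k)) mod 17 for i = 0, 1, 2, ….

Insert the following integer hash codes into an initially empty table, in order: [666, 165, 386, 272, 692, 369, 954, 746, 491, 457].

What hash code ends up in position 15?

386

666: h=3 => slot 3
165: h=12 => slot 12
386: h=12, h2=3, probe 12,15 => slot 15
272: h=0 => slot 0
692: h=12, h2=5, probe 12,0,5 => slot 5
369: h=12, h2=2, probe 12,14 => slot 14
954: h=2 => slot 2
746: h=15, h2=11, probe 15,9 => slot 9
491: h=15, h2=12, probe 15,10 => slot 10
457: h=15, h2=10, probe 15,8 => slot 8
Table: [272, -, 954, 666, -, 692, -, -, 457, 746, 491, -, 165, -, 369, 386, -]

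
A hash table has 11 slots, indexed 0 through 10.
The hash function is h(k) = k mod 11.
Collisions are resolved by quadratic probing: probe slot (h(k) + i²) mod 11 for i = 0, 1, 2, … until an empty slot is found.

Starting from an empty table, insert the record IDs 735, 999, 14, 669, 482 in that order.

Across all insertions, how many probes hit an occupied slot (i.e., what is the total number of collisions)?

6

Insert 735: h=9, slot 9 empty → index 9.
Insert 999: h=9, slot 9 occupied → index 10.
Insert 14: h=3, slot 3 empty → index 3.
Insert 669: h=9, slots 9,10 occupied → index 2.
Insert 482: h=9, slots 9,10,2 occupied → index 7.
Table: [—, —, 669, 14, —, —, —, 482, —, 735, 999]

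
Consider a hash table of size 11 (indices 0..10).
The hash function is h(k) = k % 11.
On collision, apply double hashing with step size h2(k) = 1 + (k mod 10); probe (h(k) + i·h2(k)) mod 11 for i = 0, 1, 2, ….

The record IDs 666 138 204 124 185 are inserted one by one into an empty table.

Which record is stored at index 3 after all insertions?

666 hashes to 6; slot 6 is free → place at 6.
138 hashes to 6, h2=9; 6 taken → place at 4.
204 hashes to 6, h2=5; 6 taken → place at 0.
124 hashes to 3; slot 3 is free → place at 3.
185 hashes to 9; slot 9 is free → place at 9.
Table: [204, —, —, 124, 138, —, 666, —, —, 185, —]

124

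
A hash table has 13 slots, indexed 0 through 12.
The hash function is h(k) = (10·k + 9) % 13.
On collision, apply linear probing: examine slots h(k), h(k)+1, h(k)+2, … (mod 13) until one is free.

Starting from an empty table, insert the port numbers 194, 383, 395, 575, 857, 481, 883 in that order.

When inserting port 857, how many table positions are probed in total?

Insert 194: h=12, slot 12 empty -> index 12.
Insert 383: h=4, slot 4 empty -> index 4.
Insert 395: h=7, slot 7 empty -> index 7.
Insert 575: h=0, slot 0 empty -> index 0.
Insert 857: h=12, slots 12,0 occupied -> index 1.
Insert 481: h=9, slot 9 empty -> index 9.
Insert 883: h=12, slots 12,0,1 occupied -> index 2.
Table: [575, 857, 883, -, 383, -, -, 395, -, 481, -, -, 194]

3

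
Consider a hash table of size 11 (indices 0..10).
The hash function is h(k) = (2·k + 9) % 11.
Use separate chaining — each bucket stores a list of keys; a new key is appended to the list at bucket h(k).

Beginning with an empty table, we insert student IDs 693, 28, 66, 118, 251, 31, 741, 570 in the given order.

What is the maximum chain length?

Insert 693: h=9, bucket 9 empty -> new chain.
Insert 28: h=10, bucket 10 empty -> new chain.
Insert 66: h=9, bucket 9 nonempty -> append to chain.
Insert 118: h=3, bucket 3 empty -> new chain.
Insert 251: h=5, bucket 5 empty -> new chain.
Insert 31: h=5, bucket 5 nonempty -> append to chain.
Insert 741: h=6, bucket 6 empty -> new chain.
Insert 570: h=5, bucket 5 nonempty -> append to chain.
Final buckets:
0: ∅
1: ∅
2: ∅
3: 118
4: ∅
5: 251 -> 31 -> 570
6: 741
7: ∅
8: ∅
9: 693 -> 66
10: 28

3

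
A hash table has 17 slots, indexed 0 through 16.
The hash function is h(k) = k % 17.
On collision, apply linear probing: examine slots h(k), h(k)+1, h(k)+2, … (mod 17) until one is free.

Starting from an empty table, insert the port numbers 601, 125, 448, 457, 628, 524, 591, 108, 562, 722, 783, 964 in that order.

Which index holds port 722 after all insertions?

601: h=6 -> slot 6
125: h=6, probe 6,7 -> slot 7
448: h=6, probe 6,7,8 -> slot 8
457: h=15 -> slot 15
628: h=16 -> slot 16
524: h=14 -> slot 14
591: h=13 -> slot 13
108: h=6, probe 6,7,8,9 -> slot 9
562: h=1 -> slot 1
722: h=8, probe 8,9,10 -> slot 10
783: h=1, probe 1,2 -> slot 2
964: h=12 -> slot 12
Table: [-, 562, 783, -, -, -, 601, 125, 448, 108, 722, -, 964, 591, 524, 457, 628]

10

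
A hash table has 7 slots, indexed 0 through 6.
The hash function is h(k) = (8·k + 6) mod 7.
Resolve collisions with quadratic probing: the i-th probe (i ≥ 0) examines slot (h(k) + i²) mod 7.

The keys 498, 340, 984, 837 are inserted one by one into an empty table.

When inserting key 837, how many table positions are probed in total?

4

498 hashes to 0; slot 0 is free -> place at 0.
340 hashes to 3; slot 3 is free -> place at 3.
984 hashes to 3; 3 taken -> place at 4.
837 hashes to 3; 3,4,0 taken -> place at 5.
Table: [498, ., ., 340, 984, 837, .]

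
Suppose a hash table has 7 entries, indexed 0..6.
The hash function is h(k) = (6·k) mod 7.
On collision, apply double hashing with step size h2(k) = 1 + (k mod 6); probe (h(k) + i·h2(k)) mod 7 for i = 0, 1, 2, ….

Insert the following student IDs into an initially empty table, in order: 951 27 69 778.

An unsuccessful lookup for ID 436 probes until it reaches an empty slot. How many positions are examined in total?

951: h=1 -> slot 1
27: h=1, h2=4, probe 1,5 -> slot 5
69: h=1, h2=4, probe 1,5,2 -> slot 2
778: h=6 -> slot 6
Table: [∅, 951, 69, ∅, ∅, 27, 778]
Lookup 436: h=5, h2=5, probe 5,3 → slot 3 empty, not found.

2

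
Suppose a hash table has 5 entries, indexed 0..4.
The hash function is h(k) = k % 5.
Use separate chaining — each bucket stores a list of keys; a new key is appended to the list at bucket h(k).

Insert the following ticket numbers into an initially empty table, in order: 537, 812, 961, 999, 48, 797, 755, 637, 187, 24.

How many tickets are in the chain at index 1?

1

537 → bucket 2
812 → bucket 2 (collision)
961 → bucket 1
999 → bucket 4
48 → bucket 3
797 → bucket 2 (collision)
755 → bucket 0
637 → bucket 2 (collision)
187 → bucket 2 (collision)
24 → bucket 4 (collision)
Final buckets:
0: 755
1: 961
2: 537 -> 812 -> 797 -> 637 -> 187
3: 48
4: 999 -> 24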